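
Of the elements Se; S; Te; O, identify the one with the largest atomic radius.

Te

O is in period 2, group 16; S is in period 3, group 16; Se is in period 4, group 16; Te is in period 5, group 16.
Radius decreases left→right (rising Z_eff, same n) and increases top→bottom (higher n).
All are in group 16, so atomic radius increases down the group.
The largest atomic radius among these belongs to Te.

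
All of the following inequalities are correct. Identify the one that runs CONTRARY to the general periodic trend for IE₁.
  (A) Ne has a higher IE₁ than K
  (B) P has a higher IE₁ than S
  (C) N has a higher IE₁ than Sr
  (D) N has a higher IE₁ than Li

(B)

The general trend: IE₁ increases across a period and decreases down a group.
(A) Ne (period 2, group 18) vs K (period 4, group 1): the stated order agrees with the simple trend.
(B) P (period 3, group 15) vs S (period 3, group 16): the stated order contradicts the simple trend.
(C) N (period 2, group 15) vs Sr (period 5, group 2): the stated order agrees with the simple trend.
(D) N (period 2, group 15) vs Li (period 2, group 1): the stated order agrees with the simple trend.
The exception is (B): S (3p⁴) ionizes more easily than half-filled P (3p³) because the paired 3p electron in S is pushed out by e⁻–e⁻ repulsion.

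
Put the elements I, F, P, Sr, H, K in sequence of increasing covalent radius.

H < F < P < I < Sr < K

H is in period 1, group 1; F is in period 2, group 17; P is in period 3, group 15; K is in period 4, group 1; Sr is in period 5, group 2; I is in period 5, group 17.
Across a period the added protons contract the valence shell; down a group each new principal shell makes the atom larger.
Here both period and group differ, so the two effects have to be weighed against each other.
F > H: period and group pull opposite ways; the down-group shift dominates (64 vs 32 pm).
P > F: relative to F, both the across-period and down-group shifts push P's atomic radius up.
I > P: the two effects oppose for this pair; the down-group effect wins (133 vs 111 pm).
Sr > I: both are in period 5; the period trend gives Sr the larger value.
K > Sr: period and group pull opposite ways; the across-period shift dominates (196 vs 185 pm).
Approximate values (pm): H 32, F 64, P 111, K 196, Sr 185, I 133.
So from smallest to largest: H < F < P < I < Sr < K.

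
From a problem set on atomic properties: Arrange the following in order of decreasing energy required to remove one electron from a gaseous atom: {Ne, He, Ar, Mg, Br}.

First ionization energy rises across a period (greater Z_eff holds electrons more tightly) and falls down a group (valence electrons are farther from the nucleus).
Neither a single period nor a single group — weigh both effects.
Br > Mg: period and group pull opposite ways; the across-period shift dominates (1140 vs 738 kJ/mol).
Ar > Br: relative to Br, both the across-period and down-group shifts push Ar's first ionization energy up.
Ne > Ar: Ne sits above Ar in group 18, so the down-group effect alone puts Ne higher.
He > Ne: they share group 18; the group trend gives He the larger value.
For reference (kJ/mol): He 2372, Ne 2081, Mg 738, Ar 1521, Br 1140.
So from highest to lowest: He > Ne > Ar > Br > Mg.

He > Ne > Ar > Br > Mg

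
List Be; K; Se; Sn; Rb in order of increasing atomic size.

Be < Se < Sn < K < Rb

Be is in period 2, group 2; K is in period 4, group 1; Se is in period 4, group 16; Rb is in period 5, group 1; Sn is in period 5, group 14.
Across a period the added protons contract the valence shell; down a group each new principal shell makes the atom larger.
These span different periods and groups, so the two trends combine.
Se > Be: the two effects oppose for this pair; the down-group effect wins (116 vs 102 pm).
Sn > Se: both effects reinforce here, so Sn is clearly the larger of the two.
K > Sn: period and group pull opposite ways; the across-period shift dominates (196 vs 140 pm).
Rb > K: they share group 1; the group trend gives Rb the larger value.
For reference (pm): Be 102, K 196, Se 116, Rb 210, Sn 140.
So from smallest to largest: Be < Se < Sn < K < Rb.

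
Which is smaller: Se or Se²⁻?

Se

Forming Se²⁻ adds 2 electrons to Se. More electron–electron repulsion in the same shell, with unchanged nuclear charge, lets the cloud expand.
An anion is larger than its parent atom: Se²⁻ > Se.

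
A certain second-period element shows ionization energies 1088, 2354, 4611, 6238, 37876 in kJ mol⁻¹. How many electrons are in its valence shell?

Look for the largest jump between consecutive ionization energies: IE5/IE4 ≈ 6.1, far larger than any earlier ratio.
That jump marks the point where a core electron is being removed. So the atom has 4 valence electrons.

4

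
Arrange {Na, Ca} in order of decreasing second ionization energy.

Na > Ca

IE_2 is the cost of taking one more electron from the +1 cation: Na⁺ is the bare [Ne] core; Ca⁺ still has 1 valence electron.
Core electrons are held far more tightly than valence electrons, so Na tops the IE_2 order.
The numbers (kJ/mol): Na 4562, Ca 1145.
Hence IE_2: Ca < Na.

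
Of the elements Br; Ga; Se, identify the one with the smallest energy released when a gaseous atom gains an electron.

Adding an electron releases more energy for atoms nearer the top right (short of the noble gases).
All lie in period 4, so electron affinity increases left to right.
The smallest energy released when a gaseous atom gains an electron among these belongs to Ga.

Ga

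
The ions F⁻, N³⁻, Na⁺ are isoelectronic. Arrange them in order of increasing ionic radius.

Na⁺ < F⁻ < N³⁻

All of these have 10 electrons, so size is governed by nuclear charge alone: the more protons, the stronger the pull on the same electron cloud, and the smaller the ion.
Nuclear charges: Na⁺ (Z=11), F⁻ (Z=9), N³⁻ (Z=7).
Smallest to largest: Na⁺ < F⁻ < N³⁻.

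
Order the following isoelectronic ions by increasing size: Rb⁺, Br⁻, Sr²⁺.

All of these have 36 electrons, so size is governed by nuclear charge alone: the more protons, the stronger the pull on the same electron cloud, and the smaller the ion.
Nuclear charges: Sr²⁺ (Z=38), Rb⁺ (Z=37), Br⁻ (Z=35).
Smallest to largest: Sr²⁺ < Rb⁺ < Br⁻.

Sr²⁺ < Rb⁺ < Br⁻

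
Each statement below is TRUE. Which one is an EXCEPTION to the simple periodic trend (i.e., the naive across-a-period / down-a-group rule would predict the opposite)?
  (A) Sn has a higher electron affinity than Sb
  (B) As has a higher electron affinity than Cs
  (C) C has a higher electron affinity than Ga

The general trend: electron affinity increases across a period and decreases down a group.
(A) Sn (period 5, group 14) vs Sb (period 5, group 15): the stated order contradicts the simple trend.
(B) As (period 4, group 15) vs Cs (period 6, group 1): the stated order agrees with the simple trend.
(C) C (period 2, group 14) vs Ga (period 4, group 13): the stated order agrees with the simple trend.
The exception is (A): adding an electron to Sb's half-filled 5p³ is unfavourable, so Sn has the more exothermic EA.

(A)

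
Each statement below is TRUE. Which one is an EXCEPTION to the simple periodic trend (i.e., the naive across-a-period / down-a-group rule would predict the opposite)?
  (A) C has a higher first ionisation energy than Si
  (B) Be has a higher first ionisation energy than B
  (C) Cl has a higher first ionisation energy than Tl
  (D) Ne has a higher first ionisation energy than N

(B)

The general trend: first ionisation energy increases across a period and decreases down a group.
(A) C (period 2, group 14) vs Si (period 3, group 14): the stated order agrees with the simple trend.
(B) Be (period 2, group 2) vs B (period 2, group 13): the stated order contradicts the simple trend.
(C) Cl (period 3, group 17) vs Tl (period 6, group 13): the stated order agrees with the simple trend.
(D) Ne (period 2, group 18) vs N (period 2, group 15): the stated order agrees with the simple trend.
The exception is (B): removing B's lone 2p electron is easier than breaking Be's filled 2s².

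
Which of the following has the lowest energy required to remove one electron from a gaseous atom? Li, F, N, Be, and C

Across a period the outer electron is held more tightly (higher IE₁); down a group it sits in a higher shell, more shielded, and comes off more easily.
All lie in period 2, so first ionization energy increases left to right.
The lowest energy required to remove one electron from a gaseous atom among these belongs to Li.

Li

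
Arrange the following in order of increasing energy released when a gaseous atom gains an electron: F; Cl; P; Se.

F is in period 2, group 17; P is in period 3, group 15; Cl is in period 3, group 17; Se is in period 4, group 16.
Atoms with high Z_eff and room in the valence shell (especially the halogens) have the most exothermic electron affinities.
These span different periods and groups, so the two trends combine.
Se > P: the two effects oppose for this pair; the across-period effect wins (195 vs 72 kJ/mol).
F > Se: relative to Se, both the across-period and down-group shifts push F's electron affinity up.
Cl > F: this pair runs against the simple trend — see the exception note.
Note the exception: Cl has a higher electron affinity than F, contrary to the simple trend — F's small 2p subshell makes the incoming electron feel strong e⁻–e⁻ repulsion, so Cl actually releases more energy on gaining an electron.
For reference (kJ/mol): F 328, P 72, Cl 349, Se 195.
So from lowest to highest: P < Se < F < Cl.

P < Se < F < Cl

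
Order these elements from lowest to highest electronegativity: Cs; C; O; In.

Cs, In, C, O

C is in period 2, group 14; O is in period 2, group 16; In is in period 5, group 13; Cs is in period 6, group 1.
Electronegativity increases across a period and decreases down a group, tracking effective nuclear charge and atomic size.
Neither a single period nor a single group — weigh both effects.
In > Cs: relative to Cs, both the across-period and down-group shifts push In's electronegativity up.
C > In: both effects reinforce here, so C is clearly the higher of the two.
O > C: O lies to the right of C in period 2, so the across-period effect alone puts O higher.
For reference (Pauling): C 2.55, O 3.44, In 1.78, Cs 0.79.
So from lowest to highest: Cs < In < C < O.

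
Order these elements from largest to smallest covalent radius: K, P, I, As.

P is in period 3, group 15; K is in period 4, group 1; As is in period 4, group 15; I is in period 5, group 17.
Across a period the added protons contract the valence shell; down a group each new principal shell makes the atom larger.
Neither a single period nor a single group — weigh both effects.
As > P: they share group 15; the group trend gives As the larger value.
I > As: the two effects oppose for this pair; the down-group effect wins (133 vs 121 pm).
K > I: period and group pull opposite ways; the across-period shift dominates (196 vs 133 pm).
Tabulated atomic radius (pm): P 111, K 196, As 121, I 133.
So from largest to smallest: K > I > As > P.

K, I, As, P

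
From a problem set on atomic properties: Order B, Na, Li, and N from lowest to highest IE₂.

B < N < Na < Li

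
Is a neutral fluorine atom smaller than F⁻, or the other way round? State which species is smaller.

F

Forming F⁻ adds 1 electron to F. More electron–electron repulsion in the same shell, with unchanged nuclear charge, lets the cloud expand.
An anion is larger than its parent atom: F⁻ > F.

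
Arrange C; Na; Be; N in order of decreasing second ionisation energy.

Na > N > C > Be

The second ionization energy removes an electron from the +1 ion. For each element: C⁺ still has 3 valence electrons; Na⁺ is the bare [Ne] core; Be⁺ still has 1 valence electron; N⁺ still has 4 valence electrons.
Breaking into a closed-shell core is much more expensive than removing a leftover valence electron — Na has the largest IE_2 here.
Valence configurations: C⁺ [He]2s²2p¹, Be⁺ [He]2s¹, N⁺ [He]2s²2p².
Tabulated IE_2 (kJ/mol): C 2353, Na 4562, Be 1757, N 2856.
So the second ionization energies run Be < C < N < Na.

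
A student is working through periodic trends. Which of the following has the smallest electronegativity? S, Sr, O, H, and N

EN rises left→right (higher Z_eff, smaller atoms) and falls top→bottom (larger, more shielded atoms).
Here both period and group differ, so the two effects have to be weighed against each other.
H > Sr: period and group pull opposite ways; the down-group shift dominates (2.20 vs 0.95).
S > H: the two effects oppose for this pair; the across-period effect wins (2.58 vs 2.20).
N > S: period and group pull opposite ways; the down-group shift dominates (3.04 vs 2.58).
O > N: O lies to the right of N in period 2, so the across-period effect alone puts O higher.
Tabulated electronegativity (Pauling): H 2.20, N 3.04, O 3.44, S 2.58, Sr 0.95.
The smallest electronegativity among these belongs to Sr.

Sr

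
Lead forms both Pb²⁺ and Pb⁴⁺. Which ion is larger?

Pb²⁺

Both ions have Z = 82 protons, but Pb⁴⁺ has lost more electrons, so its remaining electrons feel a larger effective nuclear charge per electron and are pulled in more tightly.
Higher positive charge → smaller ion, so Pb²⁺ > Pb⁴⁺.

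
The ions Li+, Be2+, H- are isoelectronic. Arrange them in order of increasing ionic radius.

Be2+, Li+, H-

All of these have 2 electrons, so size is governed by nuclear charge alone: the more protons, the stronger the pull on the same electron cloud, and the smaller the ion.
Nuclear charges: Be2+ (Z=4), Li+ (Z=3), H- (Z=1).
Smallest to largest: Be2+ < Li+ < H-.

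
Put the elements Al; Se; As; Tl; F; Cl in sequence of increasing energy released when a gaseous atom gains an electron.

Electron affinity generally becomes more exothermic across a period toward the halogens and less exothermic down a group.
These span different periods and groups, so the two trends combine.
Al > Tl: they share group 13; the group trend gives Al the larger value.
As > Al: the two effects oppose for this pair; the across-period effect wins (78 vs 42 kJ/mol).
Se > As: both are in period 4; the period trend gives Se the larger value.
F > Se: relative to Se, both the across-period and down-group shifts push F's electron affinity up.
Cl > F: this pair runs against the simple trend — see the exception note.
Note the exception: Cl has a higher electron affinity than F, contrary to the simple trend — F's small 2p subshell makes the incoming electron feel strong e⁻–e⁻ repulsion, so Cl actually releases more energy on gaining an electron.
Tabulated electron affinity (kJ/mol): F 328, Al 42, Cl 349, As 78, Se 195, Tl 19.
So from lowest to highest: Tl < Al < As < Se < F < Cl.

Tl < Al < As < Se < F < Cl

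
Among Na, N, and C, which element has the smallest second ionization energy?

After 1 electron has been removed, what remains? Na⁺ is the bare [Ne] core; N⁺ still has 4 valence electrons; C⁺ still has 3 valence electrons.
Pulling an electron out of a noble-gas core costs far more than removing a remaining valence electron, so Na sits at the high end of IE_2.
Valence configurations: N⁺ [He]2s²2p², C⁺ [He]2s²2p¹.
The numbers (kJ/mol): Na 4562, N 2856, C 2353.
Overall IE_2 order: C < N < Na.

C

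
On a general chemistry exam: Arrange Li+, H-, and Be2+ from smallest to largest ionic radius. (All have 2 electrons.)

All of these have 2 electrons, so size is governed by nuclear charge alone: the more protons, the stronger the pull on the same electron cloud, and the smaller the ion.
Nuclear charges: Be2+ (Z=4), Li+ (Z=3), H- (Z=1).
Smallest to largest: Be2+ < Li+ < H-.

Be2+ < Li+ < H-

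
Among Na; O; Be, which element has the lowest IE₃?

Consider each +2 ion: Na²⁺ is already 1 electron into the core; O²⁺ still has 4 valence electrons; Be²⁺ is the bare [He] core.
Core electrons are held far more tightly than valence electrons, so Na and Be top the IE_3 order.
The numbers (kJ/mol): Na 6910, O 5300, Be 14849.
Putting it together, IE_3: O < Na < Be.

O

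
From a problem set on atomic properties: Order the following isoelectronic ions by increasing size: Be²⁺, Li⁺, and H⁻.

All of these have 2 electrons, so size is governed by nuclear charge alone: the more protons, the stronger the pull on the same electron cloud, and the smaller the ion.
Nuclear charges: Be²⁺ (Z=4), Li⁺ (Z=3), H⁻ (Z=1).
Smallest to largest: Be²⁺ < Li⁺ < H⁻.

Be²⁺, Li⁺, H⁻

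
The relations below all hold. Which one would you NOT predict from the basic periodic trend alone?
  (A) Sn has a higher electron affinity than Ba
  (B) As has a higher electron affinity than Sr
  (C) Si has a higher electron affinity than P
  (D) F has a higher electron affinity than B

(C)

The general trend: electron affinity increases across a period and decreases down a group.
(A) Sn (period 5, group 14) vs Ba (period 6, group 2): the stated order agrees with the simple trend.
(B) As (period 4, group 15) vs Sr (period 5, group 2): the stated order agrees with the simple trend.
(C) Si (period 3, group 14) vs P (period 3, group 15): the stated order contradicts the simple trend.
(D) F (period 2, group 17) vs B (period 2, group 13): the stated order agrees with the simple trend.
The exception is (C): adding an electron to P's half-filled 3p³ is unfavourable, so Si (3p²) has the more exothermic EA.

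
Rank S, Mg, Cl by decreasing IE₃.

Consider each +2 ion: S²⁺ still has 4 valence electrons; Mg²⁺ is the bare [Ne] core; Cl²⁺ still has 5 valence electrons.
Core electrons are held far more tightly than valence electrons, so Mg tops the IE_3 order.
Valence configurations: S²⁺ [Ne]3s²3p², Cl²⁺ [Ne]3s²3p³.
The numbers (kJ/mol): S 3357, Mg 7733, Cl 3822.
Putting it together, IE_3: S < Cl < Mg.

Mg > Cl > S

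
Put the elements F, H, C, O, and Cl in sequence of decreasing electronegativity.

F > O > Cl > C > H

Atoms toward the upper right of the periodic table pull bonding electrons most strongly.
These span different periods and groups, so the two trends combine.
C > H: period and group pull opposite ways; the across-period shift dominates (2.55 vs 2.20).
Cl > C: period and group pull opposite ways; the across-period shift dominates (3.16 vs 2.55).
O > Cl: the two effects oppose for this pair; the down-group effect wins (3.44 vs 3.16).
F > O: F lies to the right of O in period 2, so the across-period effect alone puts F higher.
Approximate values (Pauling): H 2.20, C 2.55, O 3.44, F 3.98, Cl 3.16.
So from highest to lowest: F > O > Cl > C > H.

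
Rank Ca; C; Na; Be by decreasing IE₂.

Na, C, Be, Ca

After 1 electron has been removed, what remains? Ca⁺ still has 1 valence electron; C⁺ still has 3 valence electrons; Na⁺ is the bare [Ne] core; Be⁺ still has 1 valence electron.
Core electrons are held far more tightly than valence electrons, so Na tops the IE_2 order.
Valence configurations: Ca⁺ [Ar]4s¹, C⁺ [He]2s²2p¹, Be⁺ [He]2s¹.
Tabulated IE_2 (kJ/mol): Ca 1145, C 2353, Na 4562, Be 1757.
Putting it together, IE_2: Ca < Be < C < Na.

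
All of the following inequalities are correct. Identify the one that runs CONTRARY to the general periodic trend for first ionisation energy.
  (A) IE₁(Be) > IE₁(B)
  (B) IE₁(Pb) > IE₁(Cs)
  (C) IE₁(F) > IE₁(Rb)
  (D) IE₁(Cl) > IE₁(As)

(A)

The general trend: first ionisation energy increases across a period and decreases down a group.
(A) Be (period 2, group 2) vs B (period 2, group 13): the stated order contradicts the simple trend.
(B) Pb (period 6, group 14) vs Cs (period 6, group 1): the stated order agrees with the simple trend.
(C) F (period 2, group 17) vs Rb (period 5, group 1): the stated order agrees with the simple trend.
(D) Cl (period 3, group 17) vs As (period 4, group 15): the stated order agrees with the simple trend.
The exception is (A): removing B's lone 2p electron is easier than breaking Be's filled 2s².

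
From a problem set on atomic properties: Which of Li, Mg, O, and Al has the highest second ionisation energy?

After 1 electron has been removed, what remains? Li⁺ is the bare [He] core; Mg⁺ still has 1 valence electron; O⁺ still has 5 valence electrons; Al⁺ still has 2 valence electrons.
Pulling an electron out of a noble-gas core costs far more than removing a remaining valence electron, so Li sits at the high end of IE_2.
Valence configurations: Mg⁺ [Ne]3s¹, O⁺ [He]2s²2p³, Al⁺ [Ne]3s².
Approximate IE_2 values (kJ/mol): Li 7298, Mg 1451, O 3388, Al 1817.
Overall IE_2 order: Mg < Al < O < Li.

Li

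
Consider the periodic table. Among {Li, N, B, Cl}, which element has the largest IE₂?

IE_2 is the cost of taking one more electron from the +1 cation: Li⁺ is the bare [He] core; N⁺ still has 4 valence electrons; B⁺ still has 2 valence electrons; Cl⁺ still has 6 valence electrons.
Pulling an electron out of a noble-gas core costs far more than removing a remaining valence electron, so Li sits at the high end of IE_2.
Valence configurations: N⁺ [He]2s²2p², B⁺ [He]2s², Cl⁺ [Ne]3s²3p⁴.
The numbers (kJ/mol): Li 7298, N 2856, B 2427, Cl 2298.
Hence IE_2: Cl < B < N < Li.

Li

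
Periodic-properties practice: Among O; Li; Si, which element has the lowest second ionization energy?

After 1 electron has been removed, what remains? O⁺ still has 5 valence electrons; Li⁺ is the bare [He] core; Si⁺ still has 3 valence electrons.
Core electrons are held far more tightly than valence electrons, so Li tops the IE_2 order.
Valence configurations: O⁺ [He]2s²2p³, Si⁺ [Ne]3s²3p¹.
The numbers (kJ/mol): O 3388, Li 7298, Si 1577.
Overall IE_2 order: Si < O < Li.

Si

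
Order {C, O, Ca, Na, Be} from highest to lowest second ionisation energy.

IE_2 is the cost of taking one more electron from the +1 cation: C⁺ still has 3 valence electrons; O⁺ still has 5 valence electrons; Ca⁺ still has 1 valence electron; Na⁺ is the bare [Ne] core; Be⁺ still has 1 valence electron.
Core electrons are held far more tightly than valence electrons, so Na tops the IE_2 order.
Valence configurations: C⁺ [He]2s²2p¹, O⁺ [He]2s²2p³, Ca⁺ [Ar]4s¹, Be⁺ [He]2s¹.
Approximate IE_2 values (kJ/mol): C 2353, O 3388, Ca 1145, Na 4562, Be 1757.
Overall IE_2 order: Ca < Be < C < O < Na.

Na > O > C > Be > Ca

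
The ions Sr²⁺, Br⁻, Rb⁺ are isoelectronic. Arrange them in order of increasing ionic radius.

Sr²⁺ < Rb⁺ < Br⁻

All of these have 36 electrons, so size is governed by nuclear charge alone: the more protons, the stronger the pull on the same electron cloud, and the smaller the ion.
Nuclear charges: Sr²⁺ (Z=38), Rb⁺ (Z=37), Br⁻ (Z=35).
Smallest to largest: Sr²⁺ < Rb⁺ < Br⁻.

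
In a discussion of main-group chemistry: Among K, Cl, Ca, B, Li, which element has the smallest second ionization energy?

Ca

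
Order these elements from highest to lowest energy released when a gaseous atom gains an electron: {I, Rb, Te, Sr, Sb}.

I, Te, Sb, Rb, Sr

Rb is in period 5, group 1; Sr is in period 5, group 2; Sb is in period 5, group 15; Te is in period 5, group 16; I is in period 5, group 17.
EA tends to increase across a period and decrease down a group, though the pattern is less regular than for IE or radius.
All lie in period 5; the across-period trend (electron affinity increases left to right) applies, with the exception below.
Note the exception: Rb has a higher electron affinity than Sr, contrary to the simple trend — adding an electron to Sr (ns²) has to open a new, higher-energy np subshell, which is unfavourable.
Approximate values (kJ/mol): Rb 47, Sr 5, Sb 103, Te 190, I 295.
So from highest to lowest: I > Te > Sb > Rb > Sr.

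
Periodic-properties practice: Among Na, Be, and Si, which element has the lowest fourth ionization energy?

IE_4 is the cost of taking one more electron from the +3 cation: Na³⁺ is already 2 electrons into the core; Be³⁺ is already 1 electron into the core; Si³⁺ still has 1 valence electron.
Breaking into a closed-shell core is much more expensive than removing a leftover valence electron — Na and Be have the largest IE_4 here.
The numbers (kJ/mol): Na 9543, Be 21007, Si 4356.
Overall IE_4 order: Si < Na < Be.

Si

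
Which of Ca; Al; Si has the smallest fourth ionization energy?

Si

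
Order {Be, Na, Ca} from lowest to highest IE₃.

Ca < Na < Be

IE_3 is the cost of taking one more electron from the +2 cation: Be²⁺ is the bare [He] core; Na²⁺ is already 1 electron into the core; Ca²⁺ is the bare [Ar] core.
All of these are removing an electron from a noble-gas core or deeper; the smaller core (lower principal quantum number) is held far more tightly, and within a period the higher nuclear charge binds the same core more tightly.
Approximate IE_3 values (kJ/mol): Be 14849, Na 6910, Ca 4912.
Overall IE_3 order: Ca < Na < Be.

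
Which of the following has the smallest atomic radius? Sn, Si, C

C

C is in period 2, group 14; Si is in period 3, group 14; Sn is in period 5, group 14.
Atomic radius shrinks across a period as nuclear charge pulls the same shell inward, and grows down a group as new shells are added.
All are in group 14, so atomic radius increases down the group.
The smallest atomic radius among these belongs to C.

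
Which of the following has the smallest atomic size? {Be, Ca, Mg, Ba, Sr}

Be

Be is in period 2, group 2; Mg is in period 3, group 2; Ca is in period 4, group 2; Sr is in period 5, group 2; Ba is in period 6, group 2.
Atomic radius shrinks across a period as nuclear charge pulls the same shell inward, and grows down a group as new shells are added.
All are in group 2, so atomic radius increases down the group.
The smallest atomic size among these belongs to Be.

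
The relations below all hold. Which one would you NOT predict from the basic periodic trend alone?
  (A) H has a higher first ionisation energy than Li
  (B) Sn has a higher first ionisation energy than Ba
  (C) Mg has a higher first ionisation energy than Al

(C)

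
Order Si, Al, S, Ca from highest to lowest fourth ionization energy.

Al > Ca > S > Si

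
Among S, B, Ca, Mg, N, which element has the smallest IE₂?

Ca

IE_2 is the cost of taking one more electron from the +1 cation: S⁺ still has 5 valence electrons; B⁺ still has 2 valence electrons; Ca⁺ still has 1 valence electron; Mg⁺ still has 1 valence electron; N⁺ still has 4 valence electrons.
All are still removing valence electrons, so compare the +1 ions as you would atoms: IE_2 generally rises across a period (higher Z_eff) and falls down a group (larger shell), subject to the usual subshell exceptions.
Valence configurations: S⁺ [Ne]3s²3p³, B⁺ [He]2s², Ca⁺ [Ar]4s¹, Mg⁺ [Ne]3s¹, N⁺ [He]2s²2p².
The numbers (kJ/mol): S 2252, B 2427, Ca 1145, Mg 1451, N 2856.
Putting it together, IE_2: Ca < Mg < S < B < N.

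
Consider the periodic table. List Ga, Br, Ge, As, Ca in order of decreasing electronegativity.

Br, As, Ge, Ga, Ca

Ca is in period 4, group 2; Ga is in period 4, group 13; Ge is in period 4, group 14; As is in period 4, group 15; Br is in period 4, group 17.
EN rises left→right (higher Z_eff, smaller atoms) and falls top→bottom (larger, more shielded atoms).
All lie in period 4, so electronegativity increases left to right.
So from highest to lowest: Br > As > Ge > Ga > Ca.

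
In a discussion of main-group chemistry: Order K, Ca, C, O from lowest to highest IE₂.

Ca < C < K < O

IE_2 is the cost of taking one more electron from the +1 cation: K⁺ is the bare [Ar] core; Ca⁺ still has 1 valence electron; C⁺ still has 3 valence electrons; O⁺ still has 5 valence electrons.
Usually core removal costs more than valence removal, but here the competition is close: a tightly held n=2 valence electron can cost more to remove than an n=3 core electron, so the actual values have to decide it.
Valence configurations: Ca⁺ [Ar]4s¹, C⁺ [He]2s²2p¹, O⁺ [He]2s²2p³.
The numbers (kJ/mol): K 3052, Ca 1145, C 2353, O 3388.
Putting it together, IE_2: Ca < C < K < O.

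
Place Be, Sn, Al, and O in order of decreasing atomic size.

Be is in period 2, group 2; O is in period 2, group 16; Al is in period 3, group 13; Sn is in period 5, group 14.
Across a period the added protons contract the valence shell; down a group each new principal shell makes the atom larger.
Neither a single period nor a single group — weigh both effects.
Be > O: both are in period 2; the period trend gives Be the larger value.
Al > Be: the two effects oppose for this pair; the down-group effect wins (126 vs 102 pm).
Sn > Al: period and group pull opposite ways; the down-group shift dominates (140 vs 126 pm).
Approximate values (pm): Be 102, O 63, Al 126, Sn 140.
So from largest to smallest: Sn > Al > Be > O.

Sn > Al > Be > O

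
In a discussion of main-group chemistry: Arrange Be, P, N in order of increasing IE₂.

Be < P < N

Consider each +1 ion: Be⁺ still has 1 valence electron; P⁺ still has 4 valence electrons; N⁺ still has 4 valence electrons.
All are still removing valence electrons, so compare the +1 ions as you would atoms: IE_2 generally rises across a period (higher Z_eff) and falls down a group (larger shell), subject to the usual subshell exceptions.
Valence configurations: Be⁺ [He]2s¹, P⁺ [Ne]3s²3p², N⁺ [He]2s²2p².
The numbers (kJ/mol): Be 1757, P 1907, N 2856.
Overall IE_2 order: Be < P < N.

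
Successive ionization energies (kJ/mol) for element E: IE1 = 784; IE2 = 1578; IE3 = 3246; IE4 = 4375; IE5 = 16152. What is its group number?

Group 14

Look for the largest jump between consecutive ionization energies: IE5/IE4 ≈ 3.7, far larger than any earlier ratio.
That jump marks the point where a core electron is being removed. So the atom has 4 valence electrons.
A main-group element with 4 valence electrons is in group 14.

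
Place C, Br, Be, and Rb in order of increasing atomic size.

Be is in period 2, group 2; C is in period 2, group 14; Br is in period 4, group 17; Rb is in period 5, group 1.
Across a period the added protons contract the valence shell; down a group each new principal shell makes the atom larger.
Neither a single period nor a single group — weigh both effects.
Be > C: both are in period 2; the period trend gives Be the larger value.
Br > Be: the two effects oppose for this pair; the down-group effect wins (114 vs 102 pm).
Rb > Br: both effects reinforce here, so Rb is clearly the larger of the two.
Approximate values (pm): Be 102, C 75, Br 114, Rb 210.
So from smallest to largest: C < Be < Br < Rb.

C < Be < Br < Rb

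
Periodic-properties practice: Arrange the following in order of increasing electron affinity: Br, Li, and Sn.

Li is in period 2, group 1; Br is in period 4, group 17; Sn is in period 5, group 14.
EA tends to increase across a period and decrease down a group, though the pattern is less regular than for IE or radius.
Here both period and group differ, so the two effects have to be weighed against each other.
Sn > Li: period and group pull opposite ways; the across-period shift dominates (107 vs 60 kJ/mol).
Br > Sn: relative to Sn, both the across-period and down-group shifts push Br's electron affinity up.
For reference (kJ/mol): Li 60, Br 325, Sn 107.
So from lowest to highest: Li < Sn < Br.

Li, Sn, Br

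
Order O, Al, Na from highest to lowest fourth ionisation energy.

Al, Na, O

IE_4 is the cost of taking one more electron from the +3 cation: O³⁺ still has 3 valence electrons; Al³⁺ is the bare [Ne] core; Na³⁺ is already 2 electrons into the core.
Pulling an electron out of a noble-gas core costs far more than removing a remaining valence electron, so Na and Al sit at the high end of IE_4.
Tabulated IE_4 (kJ/mol): O 7469, Al 11577, Na 9543.
Putting it together, IE_4: O < Na < Al.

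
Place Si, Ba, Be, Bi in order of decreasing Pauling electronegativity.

Bi > Si > Be > Ba

Smaller atoms with higher effective nuclear charge are more electronegative.
Here both period and group differ, so the two effects have to be weighed against each other.
Be > Ba: Be sits above Ba in group 2, so the down-group effect alone puts Be higher.
Si > Be: the two effects oppose for this pair; the across-period effect wins (1.90 vs 1.57).
Bi > Si: period and group pull opposite ways; the across-period shift dominates (2.02 vs 1.90).
For reference (Pauling): Be 1.57, Si 1.90, Ba 0.89, Bi 2.02.
So from highest to lowest: Bi > Si > Be > Ba.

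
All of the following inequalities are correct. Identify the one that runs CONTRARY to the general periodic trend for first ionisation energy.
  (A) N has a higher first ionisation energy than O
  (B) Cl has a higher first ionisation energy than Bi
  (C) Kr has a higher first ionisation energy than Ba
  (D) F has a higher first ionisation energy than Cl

(A)

The general trend: first ionisation energy increases across a period and decreases down a group.
(A) N (period 2, group 15) vs O (period 2, group 16): the stated order contradicts the simple trend.
(B) Cl (period 3, group 17) vs Bi (period 6, group 15): the stated order agrees with the simple trend.
(C) Kr (period 4, group 18) vs Ba (period 6, group 2): the stated order agrees with the simple trend.
(D) F (period 2, group 17) vs Cl (period 3, group 17): the stated order agrees with the simple trend.
The exception is (A): pairing an electron in O's 2p⁴ costs repulsion energy, so O ionizes more easily than half-filled N (2p³).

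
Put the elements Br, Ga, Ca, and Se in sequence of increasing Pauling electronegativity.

Ca, Ga, Se, Br

Ca is in period 4, group 2; Ga is in period 4, group 13; Se is in period 4, group 16; Br is in period 4, group 17.
Atoms toward the upper right of the periodic table pull bonding electrons most strongly.
All lie in period 4, so electronegativity increases left to right.
So from lowest to highest: Ca < Ga < Se < Br.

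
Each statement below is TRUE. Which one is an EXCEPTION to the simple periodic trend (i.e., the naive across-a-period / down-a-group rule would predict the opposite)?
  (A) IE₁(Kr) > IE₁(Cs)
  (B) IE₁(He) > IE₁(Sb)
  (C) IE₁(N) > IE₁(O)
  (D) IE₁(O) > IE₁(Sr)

The general trend: first ionisation energy increases across a period and decreases down a group.
(A) Kr (period 4, group 18) vs Cs (period 6, group 1): the stated order agrees with the simple trend.
(B) He (period 1, group 18) vs Sb (period 5, group 15): the stated order agrees with the simple trend.
(C) N (period 2, group 15) vs O (period 2, group 16): the stated order contradicts the simple trend.
(D) O (period 2, group 16) vs Sr (period 5, group 2): the stated order agrees with the simple trend.
The exception is (C): pairing an electron in O's 2p⁴ costs repulsion energy, so O ionizes more easily than half-filled N (2p³).

(C)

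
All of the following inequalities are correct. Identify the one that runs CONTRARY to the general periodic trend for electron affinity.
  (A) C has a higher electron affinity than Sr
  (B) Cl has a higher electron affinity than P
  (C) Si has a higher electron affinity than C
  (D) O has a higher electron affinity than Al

(C)

The general trend: electron affinity increases across a period and decreases down a group.
(A) C (period 2, group 14) vs Sr (period 5, group 2): the stated order agrees with the simple trend.
(B) Cl (period 3, group 17) vs P (period 3, group 15): the stated order agrees with the simple trend.
(C) Si (period 3, group 14) vs C (period 2, group 14): the stated order contradicts the simple trend.
(D) O (period 2, group 16) vs Al (period 3, group 13): the stated order agrees with the simple trend.
The exception is (C): Si's larger, more diffuse 3p orbitals accept an added electron slightly more readily than C's compact 2p.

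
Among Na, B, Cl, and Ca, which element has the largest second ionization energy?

Na

Consider each +1 ion: Na⁺ is the bare [Ne] core; B⁺ still has 2 valence electrons; Cl⁺ still has 6 valence electrons; Ca⁺ still has 1 valence electron.
Core electrons are held far more tightly than valence electrons, so Na tops the IE_2 order.
Valence configurations: B⁺ [He]2s², Cl⁺ [Ne]3s²3p⁴, Ca⁺ [Ar]4s¹.
The numbers (kJ/mol): Na 4562, B 2427, Cl 2298, Ca 1145.
Hence IE_2: Ca < Cl < B < Na.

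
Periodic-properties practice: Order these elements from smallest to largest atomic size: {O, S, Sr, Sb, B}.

O < B < S < Sb < Sr

Atomic radius shrinks across a period as nuclear charge pulls the same shell inward, and grows down a group as new shells are added.
Here both period and group differ, so the two effects have to be weighed against each other.
B > O: B lies to the left of O in period 2, so the across-period effect alone puts B larger.
S > B: period and group pull opposite ways; the down-group shift dominates (103 vs 85 pm).
Sb > S: both effects reinforce here, so Sb is clearly the larger of the two.
Sr > Sb: both are in period 5; the period trend gives Sr the larger value.
For reference (pm): B 85, O 63, S 103, Sr 185, Sb 140.
So from smallest to largest: O < B < S < Sb < Sr.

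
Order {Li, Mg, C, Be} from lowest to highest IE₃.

C, Mg, Li, Be

Consider each +2 ion: Li²⁺ is already 1 electron into the core; Mg²⁺ is the bare [Ne] core; C²⁺ still has 2 valence electrons; Be²⁺ is the bare [He] core.
Pulling an electron out of a noble-gas core costs far more than removing a remaining valence electron, so Mg, Li and Be sit at the high end of IE_3.
Approximate IE_3 values (kJ/mol): Li 11815, Mg 7733, C 4620, Be 14849.
Overall IE_3 order: C < Mg < Li < Be.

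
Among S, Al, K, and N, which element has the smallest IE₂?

The second ionization energy removes an electron from the +1 ion. For each element: S⁺ still has 5 valence electrons; Al⁺ still has 2 valence electrons; K⁺ is the bare [Ar] core; N⁺ still has 4 valence electrons.
Breaking into a closed-shell core is much more expensive than removing a leftover valence electron — K has the largest IE_2 here.
Valence configurations: S⁺ [Ne]3s²3p³, Al⁺ [Ne]3s², N⁺ [He]2s²2p².
The numbers (kJ/mol): S 2252, Al 1817, K 3052, N 2856.
Putting it together, IE_2: Al < S < N < K.

Al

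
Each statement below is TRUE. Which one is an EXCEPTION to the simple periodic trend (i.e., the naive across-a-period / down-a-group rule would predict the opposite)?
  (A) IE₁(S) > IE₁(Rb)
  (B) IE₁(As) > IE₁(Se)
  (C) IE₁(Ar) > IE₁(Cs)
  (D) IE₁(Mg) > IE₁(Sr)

(B)

The general trend: first ionization energy increases across a period and decreases down a group.
(A) S (period 3, group 16) vs Rb (period 5, group 1): the stated order agrees with the simple trend.
(B) As (period 4, group 15) vs Se (period 4, group 16): the stated order contradicts the simple trend.
(C) Ar (period 3, group 18) vs Cs (period 6, group 1): the stated order agrees with the simple trend.
(D) Mg (period 3, group 2) vs Sr (period 5, group 2): the stated order agrees with the simple trend.
The exception is (B): Se (4p⁴) ionizes more easily than half-filled As (4p³).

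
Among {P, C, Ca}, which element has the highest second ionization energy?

After 1 electron has been removed, what remains? P⁺ still has 4 valence electrons; C⁺ still has 3 valence electrons; Ca⁺ still has 1 valence electron.
All are still removing valence electrons, so compare the +1 ions as you would atoms: IE_2 generally rises across a period (higher Z_eff) and falls down a group (larger shell), subject to the usual subshell exceptions.
Valence configurations: P⁺ [Ne]3s²3p², C⁺ [He]2s²2p¹, Ca⁺ [Ar]4s¹.
The numbers (kJ/mol): P 1907, C 2353, Ca 1145.
Hence IE_2: Ca < P < C.

C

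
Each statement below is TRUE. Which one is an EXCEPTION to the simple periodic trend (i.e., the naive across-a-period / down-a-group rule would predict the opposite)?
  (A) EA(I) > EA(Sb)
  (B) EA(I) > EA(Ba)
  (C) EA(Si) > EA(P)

The general trend: electron affinity increases across a period and decreases down a group.
(A) I (period 5, group 17) vs Sb (period 5, group 15): the stated order agrees with the simple trend.
(B) I (period 5, group 17) vs Ba (period 6, group 2): the stated order agrees with the simple trend.
(C) Si (period 3, group 14) vs P (period 3, group 15): the stated order contradicts the simple trend.
The exception is (C): adding an electron to P's half-filled 3p³ is unfavourable, so Si (3p²) has the more exothermic EA.

(C)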